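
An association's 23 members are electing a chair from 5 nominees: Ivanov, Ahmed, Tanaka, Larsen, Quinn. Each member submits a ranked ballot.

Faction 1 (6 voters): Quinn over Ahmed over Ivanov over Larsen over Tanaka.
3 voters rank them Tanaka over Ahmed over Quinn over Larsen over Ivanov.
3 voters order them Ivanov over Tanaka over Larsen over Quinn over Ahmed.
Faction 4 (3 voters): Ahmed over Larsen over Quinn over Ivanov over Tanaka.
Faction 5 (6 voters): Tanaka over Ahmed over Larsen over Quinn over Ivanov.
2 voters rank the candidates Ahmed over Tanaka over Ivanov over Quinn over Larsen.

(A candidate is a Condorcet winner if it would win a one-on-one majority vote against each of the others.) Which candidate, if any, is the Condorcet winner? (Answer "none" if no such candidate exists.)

none

Check each pair by majority over 23 ballots:
Ivanov–Ahmed: Ahmed 20–3.
Ivanov vs Tanaka: Ivanov wins 12–11.
Ivanov vs Larsen: 6+3+2 = 11 for Ivanov, 12 for Larsen — Larsen by 12–11.
Ivanov vs Quinn: Ivanov preferred on 3+2 = 5 ballots; Quinn wins 18–5.
Ahmed–Tanaka: Tanaka 12–11.
Ahmed vs Larsen: Ahmed wins 20–3.
Ahmed–Quinn: Ahmed 14–9.
Tanaka vs Larsen: Tanaka is ranked higher on 3+3+6+2 = 14 ballots, Larsen on 9. Tanaka wins 14–9.
Tanaka vs Quinn: Tanaka preferred on 3+3+6+2 = 14 ballots; Tanaka wins 14–9.
Larsen vs Quinn: Larsen is ranked higher on 3+3+6 = 12 ballots, Quinn on 11. Larsen wins 12–11.
Each candidate drops at least one matchup (Ivanov loses to Ahmed; Ahmed loses to Tanaka; Tanaka loses to Ivanov; Larsen loses to Ahmed; Quinn loses to Ahmed); the cycle Ivanov → Tanaka → Ahmed → Ivanov rules out a Condorcet winner.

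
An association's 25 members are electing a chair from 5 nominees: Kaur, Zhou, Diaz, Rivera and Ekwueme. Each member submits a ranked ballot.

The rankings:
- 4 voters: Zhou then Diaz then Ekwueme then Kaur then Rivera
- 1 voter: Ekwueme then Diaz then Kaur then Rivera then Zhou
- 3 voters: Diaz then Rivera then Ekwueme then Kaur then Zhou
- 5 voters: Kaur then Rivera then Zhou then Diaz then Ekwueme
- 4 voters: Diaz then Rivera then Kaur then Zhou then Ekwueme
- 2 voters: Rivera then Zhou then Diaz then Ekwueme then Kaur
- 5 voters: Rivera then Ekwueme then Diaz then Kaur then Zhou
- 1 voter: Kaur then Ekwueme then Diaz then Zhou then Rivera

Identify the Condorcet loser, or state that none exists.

Head-to-head results (25 voters):
Kaur vs Zhou: 1+3+5+4+5+1 = 19 for Kaur, 6 for Zhou — Kaur by 19–6.
Kaur vs Diaz: 5+1 = 6 for Kaur, 19 for Diaz — Diaz by 19–6.
Kaur vs Rivera: Kaur preferred on 4+1+5+1 = 11 ballots; Rivera wins 14–11.
Kaur vs Ekwueme: Ekwueme wins 15–10.
Zhou–Diaz: Diaz 14–11.
Zhou vs Rivera: Zhou is ranked higher on 4+1 = 5 ballots, Rivera on 20. Rivera wins 20–5.
Zhou vs Ekwueme: Zhou wins 15–10.
Diaz vs Rivera: Diaz wins 13–12.
Diaz vs Ekwueme: 18 to 7, Diaz.
Rivera vs Ekwueme: 19 to 6, Rivera.
No candidate is winless: Kaur beats Zhou; Zhou beats Ekwueme; Diaz beats Kaur; Rivera beats Kaur; Ekwueme beats Kaur. There is no Condorcet loser.

none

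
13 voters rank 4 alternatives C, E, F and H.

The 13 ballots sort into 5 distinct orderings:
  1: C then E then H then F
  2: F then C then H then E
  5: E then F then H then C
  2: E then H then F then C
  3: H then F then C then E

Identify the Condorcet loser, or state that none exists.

Pairwise majorities:
C vs E: E, 7–6.
C vs F: F wins 12–1.
C vs H: C is ranked higher on 1+2 = 3 ballots, H on 10. H wins 10–3.
E vs F: E, 8–5.
E vs H: E preferred on 1+5+2 = 8 ballots; E wins 8–5.
F vs H: F, 7–6.
C loses to every other alternative — it is the Condorcet loser.

C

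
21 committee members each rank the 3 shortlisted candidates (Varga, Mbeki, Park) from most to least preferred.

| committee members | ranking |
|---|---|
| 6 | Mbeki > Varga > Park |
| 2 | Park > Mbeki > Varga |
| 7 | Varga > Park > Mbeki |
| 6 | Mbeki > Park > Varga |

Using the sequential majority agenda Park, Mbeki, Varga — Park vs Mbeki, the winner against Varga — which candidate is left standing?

Mbeki

Round 1: Park vs Mbeki — 9–12, Mbeki advances.
Round 2: Mbeki vs Varga — 14–7, Mbeki advances.
Mbeki survives the agenda.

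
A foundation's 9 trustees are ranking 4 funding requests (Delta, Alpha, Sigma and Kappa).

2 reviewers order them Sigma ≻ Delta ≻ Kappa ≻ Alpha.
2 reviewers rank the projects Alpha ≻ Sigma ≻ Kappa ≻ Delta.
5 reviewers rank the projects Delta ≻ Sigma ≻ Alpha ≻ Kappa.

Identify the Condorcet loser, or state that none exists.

Pairwise majorities:
Delta vs Alpha: Delta wins 7–2.
Delta vs Sigma: Delta preferred on 5 ballots; Delta wins 5–4.
Delta vs Kappa: 7 to 2, Delta.
Alpha vs Sigma: Sigma wins 7–2.
Alpha–Kappa: Alpha 7–2.
Sigma vs Kappa: Sigma preferred on 2+2+5 = 9 ballots; Sigma wins 9–0.
Only Kappa has no wins; Kappa is the Condorcet loser.

Kappa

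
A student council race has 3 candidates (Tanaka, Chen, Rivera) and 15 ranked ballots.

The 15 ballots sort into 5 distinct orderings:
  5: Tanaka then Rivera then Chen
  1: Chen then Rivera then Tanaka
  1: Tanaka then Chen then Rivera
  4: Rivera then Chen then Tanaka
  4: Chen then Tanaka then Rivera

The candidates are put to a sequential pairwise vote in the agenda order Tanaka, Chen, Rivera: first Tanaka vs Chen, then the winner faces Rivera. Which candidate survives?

Round 1: Tanaka vs Chen — 6–9, Chen advances.
Round 2: Chen vs Rivera — 6–9, Rivera advances.
Rivera survives the agenda.

Rivera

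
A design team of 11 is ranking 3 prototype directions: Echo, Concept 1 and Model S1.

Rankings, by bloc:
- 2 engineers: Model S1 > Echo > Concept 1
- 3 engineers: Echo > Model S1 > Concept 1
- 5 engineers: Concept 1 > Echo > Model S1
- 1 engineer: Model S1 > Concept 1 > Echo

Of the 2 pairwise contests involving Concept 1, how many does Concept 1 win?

1

Concept 1 against each rival (11 engineers):
Concept 1 vs Echo: Concept 1 is ranked higher on 5+1 = 6 ballots, Echo on 5. Concept 1 wins 6–5.
Concept 1 vs Model S1: Model S1, 6–5.
Concept 1 beats Echo; loses to Model S1 — 1 pairwise win.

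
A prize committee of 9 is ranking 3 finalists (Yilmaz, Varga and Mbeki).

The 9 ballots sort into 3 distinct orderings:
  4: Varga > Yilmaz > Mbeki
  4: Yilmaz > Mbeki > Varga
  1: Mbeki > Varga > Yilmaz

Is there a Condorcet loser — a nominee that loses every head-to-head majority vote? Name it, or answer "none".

none

Pairwise majorities:
Yilmaz vs Varga: Varga wins 5–4.
Yilmaz vs Mbeki: Yilmaz wins 8–1.
Varga vs Mbeki: Mbeki wins 5–4.
No nominee is winless: Yilmaz beats Mbeki; Varga beats Yilmaz; Mbeki beats Varga. There is no Condorcet loser.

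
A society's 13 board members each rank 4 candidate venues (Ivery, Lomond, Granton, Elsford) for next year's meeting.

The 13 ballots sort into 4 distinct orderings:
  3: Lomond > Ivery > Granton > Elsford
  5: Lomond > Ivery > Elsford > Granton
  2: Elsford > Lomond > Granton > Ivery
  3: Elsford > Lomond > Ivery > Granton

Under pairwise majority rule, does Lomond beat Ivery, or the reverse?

Ballots ranking Lomond above Ivery: 3 + 5 + 2 + 3 = 13.
Ballots ranking Ivery above Lomond: 13 − 13 = 0.
Lomond wins the head-to-head 13–0.

Lomond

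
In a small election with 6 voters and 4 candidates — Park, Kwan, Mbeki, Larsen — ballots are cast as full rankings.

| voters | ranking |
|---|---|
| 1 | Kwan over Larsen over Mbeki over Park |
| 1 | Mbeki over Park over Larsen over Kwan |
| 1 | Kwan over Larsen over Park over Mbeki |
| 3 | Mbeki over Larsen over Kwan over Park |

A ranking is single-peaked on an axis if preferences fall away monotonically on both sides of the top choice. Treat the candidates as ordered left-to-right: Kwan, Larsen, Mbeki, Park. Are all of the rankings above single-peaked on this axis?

Axis positions: Kwan=1, Larsen=2, Mbeki=3, Park=4.
Group 1 (peak Kwan at position 1): ranking walks positions 1-2-3-4, expanding outward from the peak — single-peaked.
Group 2 (peak Mbeki at position 3): ranking walks positions 3-4-2-1, expanding outward from the peak — single-peaked.
Group 3: ranking walks positions 1-2-4-3; Park is ranked above Mbeki even though Mbeki lies between Park and the peak Kwan on the axis — preferences dip and rise again. Not single-peaked.
Group 4 (peak Mbeki at position 3): ranking walks positions 3-2-1-4, expanding outward from the peak — single-peaked.
Group 3 violates single-peakedness, so the profile is not single-peaked on this axis.

no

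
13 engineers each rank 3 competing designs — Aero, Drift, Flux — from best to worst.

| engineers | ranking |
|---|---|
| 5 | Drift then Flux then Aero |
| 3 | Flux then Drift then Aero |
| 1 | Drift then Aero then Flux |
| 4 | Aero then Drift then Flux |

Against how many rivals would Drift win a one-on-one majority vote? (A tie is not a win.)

2

Drift against each rival (13 engineers):
Drift vs Aero: Drift is ranked higher on 5+3+1 = 9 ballots, Aero on 4. Drift wins 9–4.
Drift vs Flux: Drift is ranked higher on 5+1+4 = 10 ballots, Flux on 3. Drift wins 10–3.
Drift beats Aero, Flux — 2 pairwise wins.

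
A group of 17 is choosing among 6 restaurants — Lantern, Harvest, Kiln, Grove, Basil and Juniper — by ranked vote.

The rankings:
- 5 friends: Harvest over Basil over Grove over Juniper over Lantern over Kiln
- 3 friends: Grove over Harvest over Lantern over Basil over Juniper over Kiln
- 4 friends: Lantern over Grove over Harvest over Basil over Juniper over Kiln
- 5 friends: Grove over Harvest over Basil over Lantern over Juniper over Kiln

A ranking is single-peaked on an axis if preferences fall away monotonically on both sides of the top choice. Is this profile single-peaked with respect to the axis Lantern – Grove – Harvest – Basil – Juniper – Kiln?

yes

Axis positions: Lantern=1, Grove=2, Harvest=3, Basil=4, Juniper=5, Kiln=6.
Faction 1 (peak Harvest at position 3): ranking walks positions 3-4-2-5-1-6, expanding outward from the peak — single-peaked.
Faction 2 (peak Grove at position 2): ranking walks positions 2-3-1-4-5-6, expanding outward from the peak — single-peaked.
Faction 3 (peak Lantern at position 1): ranking walks positions 1-2-3-4-5-6, expanding outward from the peak — single-peaked.
Faction 4 (peak Grove at position 2): ranking walks positions 2-3-4-1-5-6, expanding outward from the peak — single-peaked.
Every ranking is single-peaked on this axis.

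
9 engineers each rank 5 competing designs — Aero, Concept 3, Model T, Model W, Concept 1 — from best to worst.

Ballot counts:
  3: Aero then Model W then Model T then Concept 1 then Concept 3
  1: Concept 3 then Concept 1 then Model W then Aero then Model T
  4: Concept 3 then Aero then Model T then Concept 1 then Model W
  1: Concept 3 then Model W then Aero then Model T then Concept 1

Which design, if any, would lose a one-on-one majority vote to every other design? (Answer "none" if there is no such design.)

Pairwise majorities:
Aero vs Concept 3: Concept 3, 6–3.
Aero vs Model T: Aero preferred on 3+1+4+1 = 9 ballots; Aero wins 9–0.
Aero vs Model W: Aero wins 7–2.
Aero–Concept 1: Aero 8–1.
Concept 3 vs Model T: Concept 3 wins 6–3.
Concept 3 vs Model W: Concept 3 preferred on 1+4+1 = 6 ballots; Concept 3 wins 6–3.
Concept 3–Concept 1: Concept 3 6–3.
Model T vs Model W: Model T is ranked higher on 4 ballots, Model W on 5. Model W wins 5–4.
Model T vs Concept 1: Model T, 8–1.
Model W–Concept 1: Concept 1 5–4.
Each design has at least one pairwise win (Aero beats Model T; Concept 3 beats Aero; Model T beats Concept 1; Model W beats Model T; Concept 1 beats Model W) — no Condorcet loser.

none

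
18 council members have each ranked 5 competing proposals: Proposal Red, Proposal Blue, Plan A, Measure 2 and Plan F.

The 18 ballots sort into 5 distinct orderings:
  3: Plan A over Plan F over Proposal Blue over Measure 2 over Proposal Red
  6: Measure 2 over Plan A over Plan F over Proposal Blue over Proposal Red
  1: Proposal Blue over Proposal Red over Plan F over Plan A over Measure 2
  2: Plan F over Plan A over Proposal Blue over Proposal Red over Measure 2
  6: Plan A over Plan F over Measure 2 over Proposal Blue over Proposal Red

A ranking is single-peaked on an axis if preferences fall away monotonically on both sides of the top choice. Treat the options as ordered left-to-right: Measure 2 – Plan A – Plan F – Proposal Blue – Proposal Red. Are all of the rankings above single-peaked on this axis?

yes

Axis positions: Measure 2=1, Plan A=2, Plan F=3, Proposal Blue=4, Proposal Red=5.
Group 1 (peak Plan A at position 2): ranking walks positions 2-3-4-1-5, expanding outward from the peak — single-peaked.
Group 2 (peak Measure 2 at position 1): ranking walks positions 1-2-3-4-5, expanding outward from the peak — single-peaked.
Group 3 (peak Proposal Blue at position 4): ranking walks positions 4-5-3-2-1, expanding outward from the peak — single-peaked.
Group 4 (peak Plan F at position 3): ranking walks positions 3-2-4-5-1, expanding outward from the peak — single-peaked.
Group 5 (peak Plan A at position 2): ranking walks positions 2-3-1-4-5, expanding outward from the peak — single-peaked.
Every ranking is single-peaked on this axis.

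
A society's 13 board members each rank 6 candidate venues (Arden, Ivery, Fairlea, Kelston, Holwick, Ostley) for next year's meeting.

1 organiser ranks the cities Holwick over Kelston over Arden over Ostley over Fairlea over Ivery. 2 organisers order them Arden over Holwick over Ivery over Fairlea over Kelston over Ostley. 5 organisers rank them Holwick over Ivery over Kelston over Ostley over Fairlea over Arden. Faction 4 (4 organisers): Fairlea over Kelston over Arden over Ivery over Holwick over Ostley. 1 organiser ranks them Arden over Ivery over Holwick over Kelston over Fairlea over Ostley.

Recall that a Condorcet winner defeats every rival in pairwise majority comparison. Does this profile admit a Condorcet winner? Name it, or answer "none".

Pairwise majorities:
Arden vs Ivery: Arden preferred on 1+2+4+1 = 8 ballots; Arden wins 8–5.
Arden vs Fairlea: 4 to 9, Fairlea.
Arden vs Kelston: 2+1 = 3 for Arden, 10 for Kelston — Kelston by 10–3.
Arden vs Holwick: 2+4+1 = 7 for Arden, 6 for Holwick — Arden by 7–6.
Arden vs Ostley: Arden is ranked higher on 1+2+4+1 = 8 ballots, Ostley on 5. Arden wins 8–5.
Ivery vs Fairlea: 8 to 5, Ivery.
Ivery vs Kelston: 8 to 5, Ivery.
Ivery vs Holwick: 4+1 = 5 for Ivery, 8 for Holwick — Holwick by 8–5.
Ivery vs Ostley: Ivery is ranked higher on 2+5+4+1 = 12 ballots, Ostley on 1. Ivery wins 12–1.
Fairlea vs Kelston: Fairlea preferred on 2+4 = 6 ballots; Kelston wins 7–6.
Fairlea vs Holwick: 4 to 9, Holwick.
Fairlea vs Ostley: Fairlea is ranked higher on 2+4+1 = 7 ballots, Ostley on 6. Fairlea wins 7–6.
Kelston vs Holwick: 4 to 9, Holwick.
Kelston vs Ostley: Kelston is ranked higher on 1+2+5+4+1 = 13 ballots, Ostley on 0. Kelston wins 13–0.
Holwick vs Ostley: Holwick preferred on 1+2+5+4+1 = 13 ballots; Holwick wins 13–0.
No city is unbeaten: Arden loses to Fairlea; Ivery loses to Arden; Fairlea loses to Ivery; Kelston loses to Ivery; Holwick loses to Arden; Ostley loses to Arden. In particular Arden → Ivery → Fairlea → Arden is a majority cycle — no Condorcet winner exists.

none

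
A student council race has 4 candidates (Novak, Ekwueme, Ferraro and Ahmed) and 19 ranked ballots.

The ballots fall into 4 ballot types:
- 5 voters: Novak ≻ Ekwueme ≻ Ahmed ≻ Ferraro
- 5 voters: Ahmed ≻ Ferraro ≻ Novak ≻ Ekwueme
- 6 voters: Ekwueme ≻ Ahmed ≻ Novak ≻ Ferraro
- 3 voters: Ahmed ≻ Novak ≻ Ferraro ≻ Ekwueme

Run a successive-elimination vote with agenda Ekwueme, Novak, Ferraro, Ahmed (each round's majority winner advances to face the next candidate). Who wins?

Ahmed

Round 1: Ekwueme vs Novak — 6–13, Novak advances.
Round 2: Novak vs Ferraro — 14–5, Novak advances.
Round 3: Novak vs Ahmed — 5–14, Ahmed advances.
The agenda winner is Ahmed.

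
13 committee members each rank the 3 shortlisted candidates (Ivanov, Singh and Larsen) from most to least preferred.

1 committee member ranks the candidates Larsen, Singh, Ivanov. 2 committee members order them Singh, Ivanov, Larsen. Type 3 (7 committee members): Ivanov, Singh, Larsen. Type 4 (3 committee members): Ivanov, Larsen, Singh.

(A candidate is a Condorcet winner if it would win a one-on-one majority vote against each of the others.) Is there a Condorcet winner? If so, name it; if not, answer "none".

Pairwise majorities:
Ivanov vs Singh: Ivanov is ranked higher on 7+3 = 10 ballots, Singh on 3. Ivanov wins 10–3.
Ivanov vs Larsen: Ivanov is ranked higher on 2+7+3 = 12 ballots, Larsen on 1. Ivanov wins 12–1.
Singh vs Larsen: 2+7 = 9 for Singh, 4 for Larsen — Singh by 9–4.
Ivanov defeats every rival head-to-head and is the Condorcet winner.

Ivanov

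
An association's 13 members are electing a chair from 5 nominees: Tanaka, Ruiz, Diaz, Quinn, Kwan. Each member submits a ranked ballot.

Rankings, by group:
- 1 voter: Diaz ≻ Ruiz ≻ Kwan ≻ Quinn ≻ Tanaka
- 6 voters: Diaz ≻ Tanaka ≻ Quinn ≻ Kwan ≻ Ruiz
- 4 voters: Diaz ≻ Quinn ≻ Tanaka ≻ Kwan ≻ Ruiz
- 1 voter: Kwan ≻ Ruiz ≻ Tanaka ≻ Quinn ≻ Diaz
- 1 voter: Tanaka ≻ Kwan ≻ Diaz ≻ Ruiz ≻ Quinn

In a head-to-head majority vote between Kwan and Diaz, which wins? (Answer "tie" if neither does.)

Diaz

Ballots ranking Kwan above Diaz: 1 + 1 = 2.
Ballots ranking Diaz above Kwan: 13 − 2 = 11.
Diaz wins the head-to-head 11–2.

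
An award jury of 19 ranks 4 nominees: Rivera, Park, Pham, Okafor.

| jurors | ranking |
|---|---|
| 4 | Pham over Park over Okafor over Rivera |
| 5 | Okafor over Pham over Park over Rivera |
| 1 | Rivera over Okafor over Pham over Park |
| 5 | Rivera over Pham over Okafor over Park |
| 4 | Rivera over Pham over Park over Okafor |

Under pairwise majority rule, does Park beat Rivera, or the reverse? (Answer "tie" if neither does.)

Ballots ranking Park above Rivera: 4 + 5 = 9.
Ballots ranking Rivera above Park: 19 − 9 = 10.
Rivera wins the head-to-head 10–9.

Rivera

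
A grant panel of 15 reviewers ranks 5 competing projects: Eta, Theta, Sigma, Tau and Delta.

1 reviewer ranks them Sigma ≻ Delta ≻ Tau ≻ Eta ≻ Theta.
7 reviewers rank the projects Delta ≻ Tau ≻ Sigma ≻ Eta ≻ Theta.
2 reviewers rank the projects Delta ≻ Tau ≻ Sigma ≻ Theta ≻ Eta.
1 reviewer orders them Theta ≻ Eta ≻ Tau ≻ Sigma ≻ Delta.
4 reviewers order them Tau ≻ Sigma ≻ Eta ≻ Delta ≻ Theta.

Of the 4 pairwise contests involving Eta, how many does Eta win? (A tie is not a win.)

1

Eta against each rival (15 reviewers):
Eta vs Theta: Eta preferred on 1+7+4 = 12 ballots; Eta wins 12–3.
Eta vs Sigma: Eta preferred on 1 ballot; Sigma wins 14–1.
Eta vs Tau: 1 to 14, Tau.
Eta vs Delta: Delta, 10–5.
Eta beats Theta; loses to Sigma, Tau, Delta — 1 pairwise win.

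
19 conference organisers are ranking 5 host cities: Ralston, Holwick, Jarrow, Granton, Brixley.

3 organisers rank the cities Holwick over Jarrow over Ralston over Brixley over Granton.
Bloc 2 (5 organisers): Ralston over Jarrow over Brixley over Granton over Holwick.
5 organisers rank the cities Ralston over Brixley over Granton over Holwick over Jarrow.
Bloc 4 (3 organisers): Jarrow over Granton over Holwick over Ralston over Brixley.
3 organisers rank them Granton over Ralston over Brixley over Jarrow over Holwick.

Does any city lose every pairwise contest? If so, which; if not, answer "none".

Holwick

Pairwise majorities:
Ralston vs Holwick: Ralston is ranked higher on 5+5+3 = 13 ballots, Holwick on 6. Ralston wins 13–6.
Ralston vs Jarrow: Ralston preferred on 5+5+3 = 13 ballots; Ralston wins 13–6.
Ralston vs Granton: 13 to 6, Ralston.
Ralston vs Brixley: Ralston, 19–0.
Holwick vs Jarrow: Jarrow, 11–8.
Holwick vs Granton: Granton wins 16–3.
Holwick vs Brixley: Brixley wins 13–6.
Jarrow vs Granton: Jarrow is ranked higher on 3+5+3 = 11 ballots, Granton on 8. Jarrow wins 11–8.
Jarrow vs Brixley: Jarrow is ranked higher on 3+5+3 = 11 ballots, Brixley on 8. Jarrow wins 11–8.
Granton vs Brixley: Granton is ranked higher on 3+3 = 6 ballots, Brixley on 13. Brixley wins 13–6.
Holwick is beaten in every head-to-head and is the Condorcet loser.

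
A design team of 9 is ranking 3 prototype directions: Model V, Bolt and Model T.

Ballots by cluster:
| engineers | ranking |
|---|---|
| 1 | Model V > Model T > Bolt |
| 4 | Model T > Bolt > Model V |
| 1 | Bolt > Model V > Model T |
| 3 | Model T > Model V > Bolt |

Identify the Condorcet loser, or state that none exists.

Head-to-head results (9 engineers):
Model V–Bolt: Bolt 5–4.
Model V vs Model T: Model V is ranked higher on 1+1 = 2 ballots, Model T on 7. Model T wins 7–2.
Bolt–Model T: Model T 8–1.
Only Model V has no wins; Model V is the Condorcet loser.

Model V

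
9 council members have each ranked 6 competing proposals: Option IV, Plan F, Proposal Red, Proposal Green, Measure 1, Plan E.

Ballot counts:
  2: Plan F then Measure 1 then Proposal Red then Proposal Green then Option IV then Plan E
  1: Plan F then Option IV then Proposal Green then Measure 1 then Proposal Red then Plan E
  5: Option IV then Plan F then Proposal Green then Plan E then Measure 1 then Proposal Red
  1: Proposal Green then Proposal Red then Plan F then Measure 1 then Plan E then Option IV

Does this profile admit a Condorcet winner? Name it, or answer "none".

Option IV

Pairwise majorities:
Option IV vs Plan F: Option IV is ranked higher on 5 ballots, Plan F on 4. Option IV wins 5–4.
Option IV vs Proposal Red: 1+5 = 6 for Option IV, 3 for Proposal Red — Option IV by 6–3.
Option IV vs Proposal Green: Option IV is ranked higher on 1+5 = 6 ballots, Proposal Green on 3. Option IV wins 6–3.
Option IV vs Measure 1: Option IV is ranked higher on 1+5 = 6 ballots, Measure 1 on 3. Option IV wins 6–3.
Option IV vs Plan E: 2+1+5 = 8 for Option IV, 1 for Plan E — Option IV by 8–1.
Plan F vs Proposal Red: Plan F is ranked higher on 2+1+5 = 8 ballots, Proposal Red on 1. Plan F wins 8–1.
Plan F vs Proposal Green: Plan F is ranked higher on 2+1+5 = 8 ballots, Proposal Green on 1. Plan F wins 8–1.
Plan F vs Measure 1: Plan F is ranked higher on 2+1+5+1 = 9 ballots, Measure 1 on 0. Plan F wins 9–0.
Plan F vs Plan E: Plan F is ranked higher on 2+1+5+1 = 9 ballots, Plan E on 0. Plan F wins 9–0.
Proposal Red vs Proposal Green: 2 to 7, Proposal Green.
Proposal Red vs Measure 1: Proposal Red preferred on 1 ballot; Measure 1 wins 8–1.
Proposal Red vs Plan E: 2+1+1 = 4 for Proposal Red, 5 for Plan E — Plan E by 5–4.
Proposal Green vs Measure 1: 1+5+1 = 7 for Proposal Green, 2 for Measure 1 — Proposal Green by 7–2.
Proposal Green vs Plan E: 9 to 0, Proposal Green.
Measure 1 vs Plan E: 4 to 5, Plan E.
Option IV defeats every rival head-to-head and is the Condorcet winner.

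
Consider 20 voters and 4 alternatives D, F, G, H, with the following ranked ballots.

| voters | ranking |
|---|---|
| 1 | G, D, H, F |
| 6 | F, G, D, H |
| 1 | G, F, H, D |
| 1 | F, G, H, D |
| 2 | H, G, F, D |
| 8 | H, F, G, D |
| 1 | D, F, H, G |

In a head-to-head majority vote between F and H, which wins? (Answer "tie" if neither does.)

H

Ballots ranking F above H: 6 + 1 + 1 + 1 = 9.
Ballots ranking H above F: 20 − 9 = 11.
H wins the head-to-head 11–9.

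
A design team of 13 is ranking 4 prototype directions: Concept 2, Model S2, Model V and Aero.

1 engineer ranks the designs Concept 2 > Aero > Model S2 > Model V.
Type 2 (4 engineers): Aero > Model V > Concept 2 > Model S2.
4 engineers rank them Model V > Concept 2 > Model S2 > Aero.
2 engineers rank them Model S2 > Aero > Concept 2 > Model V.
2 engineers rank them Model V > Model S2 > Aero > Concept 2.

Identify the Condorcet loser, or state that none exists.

Head-to-head results (13 engineers):
Concept 2 vs Model S2: Concept 2, 9–4.
Concept 2 vs Model V: Model V wins 10–3.
Concept 2 vs Aero: Aero wins 8–5.
Model S2 vs Model V: Model S2 is ranked higher on 1+2 = 3 ballots, Model V on 10. Model V wins 10–3.
Model S2 vs Aero: 4+2+2 = 8 for Model S2, 5 for Aero — Model S2 by 8–5.
Model V vs Aero: 6 to 7, Aero.
Every design wins at least one matchup (Concept 2 beats Model S2; Model S2 beats Aero; Model V beats Concept 2; Aero beats Concept 2), so there is no Condorcet loser.

none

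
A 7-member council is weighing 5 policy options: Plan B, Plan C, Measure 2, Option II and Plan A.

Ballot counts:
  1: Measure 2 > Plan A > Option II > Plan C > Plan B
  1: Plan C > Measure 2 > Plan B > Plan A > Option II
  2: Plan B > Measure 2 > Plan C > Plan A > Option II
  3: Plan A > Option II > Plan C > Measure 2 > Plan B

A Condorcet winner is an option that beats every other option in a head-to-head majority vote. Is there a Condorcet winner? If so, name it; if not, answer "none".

none

Check each pair by majority over 7 ballots:
Plan B vs Plan C: Plan B is ranked higher on 2 ballots, Plan C on 5. Plan C wins 5–2.
Plan B vs Measure 2: Plan B is ranked higher on 2 ballots, Measure 2 on 5. Measure 2 wins 5–2.
Plan B–Option II: Option II 4–3.
Plan B vs Plan A: Plan A, 4–3.
Plan C vs Measure 2: Plan C wins 4–3.
Plan C vs Option II: Option II, 4–3.
Plan C vs Plan A: Plan A wins 4–3.
Measure 2 vs Option II: 1+1+2 = 4 for Measure 2, 3 for Option II — Measure 2 by 4–3.
Measure 2 vs Plan A: Measure 2 is ranked higher on 1+1+2 = 4 ballots, Plan A on 3. Measure 2 wins 4–3.
Option II vs Plan A: Plan A, 7–0.
No option is unbeaten: Plan B loses to Plan C; Plan C loses to Option II; Measure 2 loses to Plan C; Option II loses to Measure 2; Plan A loses to Measure 2. In particular Plan C beats Measure 2 beats Option II beats Plan C is a majority cycle — no Condorcet winner exists.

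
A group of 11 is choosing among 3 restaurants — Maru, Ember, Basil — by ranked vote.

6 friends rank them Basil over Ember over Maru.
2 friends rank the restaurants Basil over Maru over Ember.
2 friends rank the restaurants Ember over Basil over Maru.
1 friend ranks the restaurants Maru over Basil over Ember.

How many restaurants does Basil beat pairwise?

2

Basil against each rival (11 friends):
Basil–Maru: Basil 10–1.
Basil–Ember: Basil 9–2.
Basil beats Maru, Ember — 2 pairwise wins.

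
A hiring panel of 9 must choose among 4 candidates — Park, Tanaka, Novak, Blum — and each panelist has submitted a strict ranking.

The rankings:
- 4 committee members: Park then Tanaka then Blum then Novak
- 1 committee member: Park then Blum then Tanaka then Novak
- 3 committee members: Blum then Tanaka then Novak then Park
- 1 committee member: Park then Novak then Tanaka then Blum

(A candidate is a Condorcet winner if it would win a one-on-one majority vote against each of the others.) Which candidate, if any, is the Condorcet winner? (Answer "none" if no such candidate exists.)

Check each pair by majority over 9 ballots:
Park vs Tanaka: Park, 6–3.
Park vs Novak: Park, 6–3.
Park vs Blum: Park, 6–3.
Tanaka vs Novak: Tanaka wins 8–1.
Tanaka vs Blum: Tanaka, 5–4.
Novak vs Blum: Blum, 8–1.
Park defeats every rival head-to-head and is the Condorcet winner.

Park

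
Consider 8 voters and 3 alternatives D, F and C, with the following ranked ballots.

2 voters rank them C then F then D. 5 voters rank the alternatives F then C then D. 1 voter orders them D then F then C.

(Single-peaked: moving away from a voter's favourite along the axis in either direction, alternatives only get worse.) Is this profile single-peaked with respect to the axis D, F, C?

yes

Axis positions: D=1, F=2, C=3.
Faction 1 (peak C at position 3): ranking walks positions 3-2-1, expanding outward from the peak — single-peaked.
Faction 2 (peak F at position 2): ranking walks positions 2-3-1, expanding outward from the peak — single-peaked.
Faction 3 (peak D at position 1): ranking walks positions 1-2-3, expanding outward from the peak — single-peaked.
Every ranking is single-peaked on this axis.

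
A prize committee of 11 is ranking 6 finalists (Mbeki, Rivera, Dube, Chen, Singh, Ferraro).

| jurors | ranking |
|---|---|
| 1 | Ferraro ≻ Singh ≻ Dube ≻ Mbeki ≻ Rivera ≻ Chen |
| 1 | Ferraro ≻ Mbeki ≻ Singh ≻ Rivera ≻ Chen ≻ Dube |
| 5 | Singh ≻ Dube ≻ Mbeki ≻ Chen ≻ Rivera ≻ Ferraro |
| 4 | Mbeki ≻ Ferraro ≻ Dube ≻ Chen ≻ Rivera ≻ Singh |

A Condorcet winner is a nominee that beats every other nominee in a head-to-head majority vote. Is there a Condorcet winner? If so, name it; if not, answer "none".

Check each pair by majority over 11 ballots:
Mbeki vs Rivera: Mbeki, 11–0.
Mbeki vs Dube: Dube wins 6–5.
Mbeki–Chen: Mbeki 11–0.
Mbeki vs Singh: Singh wins 6–5.
Mbeki vs Ferraro: Mbeki wins 9–2.
Rivera vs Dube: Dube wins 10–1.
Rivera–Chen: Chen 9–2.
Rivera vs Singh: Singh, 7–4.
Rivera vs Ferraro: Ferraro, 6–5.
Dube vs Chen: Dube, 10–1.
Dube–Singh: Singh 7–4.
Dube vs Ferraro: Ferraro, 6–5.
Chen vs Singh: Singh wins 7–4.
Chen vs Ferraro: Ferraro, 6–5.
Singh vs Ferraro: Ferraro wins 6–5.
No nominee is unbeaten: Mbeki loses to Dube; Rivera loses to Mbeki; Dube loses to Singh; Chen loses to Mbeki; Singh loses to Ferraro; Ferraro loses to Mbeki. In particular Mbeki → Ferraro → Dube → Mbeki is a majority cycle — no Condorcet winner exists.

none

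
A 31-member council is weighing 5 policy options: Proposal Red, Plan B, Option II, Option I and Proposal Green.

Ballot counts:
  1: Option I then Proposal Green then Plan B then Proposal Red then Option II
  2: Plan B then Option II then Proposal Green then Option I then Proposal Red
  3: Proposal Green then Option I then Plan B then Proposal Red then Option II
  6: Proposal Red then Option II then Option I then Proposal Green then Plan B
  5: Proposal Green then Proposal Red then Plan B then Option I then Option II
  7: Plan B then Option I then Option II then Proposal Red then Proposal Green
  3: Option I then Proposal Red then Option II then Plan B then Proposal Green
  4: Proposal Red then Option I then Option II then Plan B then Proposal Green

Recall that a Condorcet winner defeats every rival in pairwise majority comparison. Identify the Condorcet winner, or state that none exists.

Pairwise majorities:
Proposal Red vs Plan B: 18 to 13, Proposal Red.
Proposal Red vs Option II: 1+3+6+5+3+4 = 22 for Proposal Red, 9 for Option II — Proposal Red by 22–9.
Proposal Red vs Option I: Proposal Red is ranked higher on 6+5+4 = 15 ballots, Option I on 16. Option I wins 16–15.
Proposal Red vs Proposal Green: Proposal Red preferred on 6+7+3+4 = 20 ballots; Proposal Red wins 20–11.
Plan B vs Option II: 1+2+3+5+7 = 18 for Plan B, 13 for Option II — Plan B by 18–13.
Plan B vs Option I: Plan B preferred on 2+5+7 = 14 ballots; Option I wins 17–14.
Plan B vs Proposal Green: 2+7+3+4 = 16 for Plan B, 15 for Proposal Green — Plan B by 16–15.
Option II vs Option I: 8 to 23, Option I.
Option II vs Proposal Green: 2+6+7+3+4 = 22 for Option II, 9 for Proposal Green — Option II by 22–9.
Option I vs Proposal Green: 1+6+7+3+4 = 21 for Option I, 10 for Proposal Green — Option I by 21–10.
Option I beats each of Proposal Red, Plan B, Option II, Proposal Green — Option I is the Condorcet winner.

Option I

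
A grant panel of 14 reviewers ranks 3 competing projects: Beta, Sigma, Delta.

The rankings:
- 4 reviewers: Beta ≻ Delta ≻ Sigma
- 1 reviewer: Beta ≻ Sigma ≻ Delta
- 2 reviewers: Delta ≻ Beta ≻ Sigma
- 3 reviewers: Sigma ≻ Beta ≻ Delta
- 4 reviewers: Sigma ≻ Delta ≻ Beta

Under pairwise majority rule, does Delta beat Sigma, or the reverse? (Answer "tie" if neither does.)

Ballots ranking Delta above Sigma: 4 + 2 = 6.
Ballots ranking Sigma above Delta: 14 − 6 = 8.
Sigma wins the head-to-head 8–6.

Sigma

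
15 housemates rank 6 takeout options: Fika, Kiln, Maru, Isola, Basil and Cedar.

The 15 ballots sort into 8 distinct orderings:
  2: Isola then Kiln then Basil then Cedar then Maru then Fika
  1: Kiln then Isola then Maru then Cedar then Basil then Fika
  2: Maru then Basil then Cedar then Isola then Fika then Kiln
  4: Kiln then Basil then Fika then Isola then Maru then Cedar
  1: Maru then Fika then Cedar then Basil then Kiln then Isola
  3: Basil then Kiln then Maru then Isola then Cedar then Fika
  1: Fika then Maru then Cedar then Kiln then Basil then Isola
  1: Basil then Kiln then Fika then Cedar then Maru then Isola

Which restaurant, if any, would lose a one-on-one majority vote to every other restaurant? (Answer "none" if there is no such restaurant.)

Fika

Head-to-head results (15 friends):
Fika vs Kiln: Kiln, 11–4.
Fika vs Maru: 6 to 9, Maru.
Fika–Isola: Isola 8–7.
Fika vs Basil: 2 to 13, Basil.
Fika vs Cedar: Cedar wins 8–7.
Kiln vs Maru: Kiln wins 11–4.
Kiln vs Isola: 11 to 4, Kiln.
Kiln–Basil: Kiln 8–7.
Kiln vs Cedar: 11 to 4, Kiln.
Maru vs Isola: 2+1+3+1+1 = 8 for Maru, 7 for Isola — Maru by 8–7.
Maru vs Basil: Maru is ranked higher on 1+2+1+1 = 5 ballots, Basil on 10. Basil wins 10–5.
Maru vs Cedar: Maru, 12–3.
Isola vs Basil: 3 to 12, Basil.
Isola vs Cedar: Isola wins 10–5.
Basil vs Cedar: Basil is ranked higher on 2+2+4+3+1 = 12 ballots, Cedar on 3. Basil wins 12–3.
Fika loses to every other restaurant — it is the Condorcet loser.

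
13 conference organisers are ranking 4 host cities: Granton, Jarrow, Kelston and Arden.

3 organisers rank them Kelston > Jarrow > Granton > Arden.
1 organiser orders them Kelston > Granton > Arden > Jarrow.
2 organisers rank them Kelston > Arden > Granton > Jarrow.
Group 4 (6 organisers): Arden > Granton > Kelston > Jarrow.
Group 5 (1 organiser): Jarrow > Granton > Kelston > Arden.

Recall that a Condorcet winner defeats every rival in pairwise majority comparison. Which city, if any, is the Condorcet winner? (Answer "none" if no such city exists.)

Check each pair by majority over 13 ballots:
Granton vs Jarrow: Granton wins 9–4.
Granton vs Kelston: Granton wins 7–6.
Granton–Arden: Arden 8–5.
Jarrow–Kelston: Kelston 12–1.
Jarrow vs Arden: Arden wins 9–4.
Kelston vs Arden: Kelston wins 7–6.
No city is unbeaten: Granton loses to Arden; Jarrow loses to Granton; Kelston loses to Granton; Arden loses to Kelston. In particular Granton → Kelston → Arden → Granton is a majority cycle — no Condorcet winner exists.

none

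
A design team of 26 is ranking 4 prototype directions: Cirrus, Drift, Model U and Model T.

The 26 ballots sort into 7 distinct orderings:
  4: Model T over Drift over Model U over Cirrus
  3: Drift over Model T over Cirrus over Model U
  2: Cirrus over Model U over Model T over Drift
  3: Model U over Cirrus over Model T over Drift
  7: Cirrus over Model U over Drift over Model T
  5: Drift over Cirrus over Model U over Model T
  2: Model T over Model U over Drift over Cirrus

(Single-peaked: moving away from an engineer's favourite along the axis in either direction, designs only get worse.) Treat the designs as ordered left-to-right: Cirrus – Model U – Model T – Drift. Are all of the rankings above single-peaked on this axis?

Axis positions: Cirrus=1, Model U=2, Model T=3, Drift=4.
Ballot type 1 (peak Model T at position 3): ranking walks positions 3-4-2-1, expanding outward from the peak — single-peaked.
Ballot type 2: ranking walks positions 4-3-1-2; Cirrus is ranked above Model U even though Model U lies between Cirrus and the peak Drift on the axis — preferences dip and rise again. Not single-peaked.
Ballot type 3 (peak Cirrus at position 1): ranking walks positions 1-2-3-4, expanding outward from the peak — single-peaked.
Ballot type 4 (peak Model U at position 2): ranking walks positions 2-1-3-4, expanding outward from the peak — single-peaked.
Ballot type 5: ranking walks positions 1-2-4-3; Drift is ranked above Model T even though Model T lies between Drift and the peak Cirrus on the axis — preferences dip and rise again. Not single-peaked.
Ballot type 6: ranking walks positions 4-1-2-3; Cirrus is ranked above Model T even though Model T lies between Cirrus and the peak Drift on the axis — preferences dip and rise again. Not single-peaked.
Ballot type 7 (peak Model T at position 3): ranking walks positions 3-2-4-1, expanding outward from the peak — single-peaked.
Ballot type 2 violates single-peakedness, so the profile is not single-peaked on this axis.

no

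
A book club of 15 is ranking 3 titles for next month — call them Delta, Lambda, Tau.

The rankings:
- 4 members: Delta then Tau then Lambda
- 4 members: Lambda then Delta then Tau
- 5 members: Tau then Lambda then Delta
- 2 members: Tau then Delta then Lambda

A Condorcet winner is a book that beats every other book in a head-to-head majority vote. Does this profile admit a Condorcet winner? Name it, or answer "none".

Check each pair by majority over 15 ballots:
Delta vs Lambda: 4+2 = 6 for Delta, 9 for Lambda — Lambda by 9–6.
Delta vs Tau: 4+4 = 8 for Delta, 7 for Tau — Delta by 8–7.
Lambda vs Tau: 4 for Lambda, 11 for Tau — Tau by 11–4.
Every book loses at least once (Delta loses to Lambda; Lambda loses to Tau; Tau loses to Delta). The majority relation contains the cycle Delta > Tau > Lambda > Delta, so there is no Condorcet winner.

none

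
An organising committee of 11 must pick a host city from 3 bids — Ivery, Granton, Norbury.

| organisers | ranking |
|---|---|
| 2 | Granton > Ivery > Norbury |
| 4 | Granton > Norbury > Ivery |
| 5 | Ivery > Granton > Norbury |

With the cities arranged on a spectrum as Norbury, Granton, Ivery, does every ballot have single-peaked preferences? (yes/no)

yes

Axis positions: Norbury=1, Granton=2, Ivery=3.
Ballot type 1 (peak Granton at position 2): ranking walks positions 2-3-1, expanding outward from the peak — single-peaked.
Ballot type 2 (peak Granton at position 2): ranking walks positions 2-1-3, expanding outward from the peak — single-peaked.
Ballot type 3 (peak Ivery at position 3): ranking walks positions 3-2-1, expanding outward from the peak — single-peaked.
Every ranking is single-peaked on this axis.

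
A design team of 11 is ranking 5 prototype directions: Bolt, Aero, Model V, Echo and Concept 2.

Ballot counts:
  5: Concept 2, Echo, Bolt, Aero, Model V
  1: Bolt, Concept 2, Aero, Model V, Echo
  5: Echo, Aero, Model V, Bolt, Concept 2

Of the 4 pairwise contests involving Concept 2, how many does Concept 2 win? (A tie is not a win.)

3

Concept 2 against each rival (11 engineers):
Concept 2 vs Bolt: Bolt, 6–5.
Concept 2–Aero: Concept 2 6–5.
Concept 2 vs Model V: 5+1 = 6 for Concept 2, 5 for Model V — Concept 2 by 6–5.
Concept 2 vs Echo: Concept 2 preferred on 5+1 = 6 ballots; Concept 2 wins 6–5.
Concept 2 beats Aero, Model V, Echo; loses to Bolt — 3 pairwise wins.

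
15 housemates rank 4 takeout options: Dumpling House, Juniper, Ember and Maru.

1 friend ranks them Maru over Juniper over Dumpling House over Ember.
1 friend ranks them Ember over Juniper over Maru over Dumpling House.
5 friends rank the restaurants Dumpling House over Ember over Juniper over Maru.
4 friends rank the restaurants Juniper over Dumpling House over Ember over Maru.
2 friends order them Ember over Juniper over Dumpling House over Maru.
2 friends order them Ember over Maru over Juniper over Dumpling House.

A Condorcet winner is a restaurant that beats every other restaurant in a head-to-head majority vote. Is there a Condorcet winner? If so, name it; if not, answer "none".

Pairwise majorities:
Dumpling House vs Juniper: Juniper wins 10–5.
Dumpling House vs Ember: Dumpling House wins 10–5.
Dumpling House vs Maru: 11 to 4, Dumpling House.
Juniper–Ember: Ember 10–5.
Juniper vs Maru: Juniper preferred on 1+5+4+2 = 12 ballots; Juniper wins 12–3.
Ember vs Maru: Ember preferred on 1+5+4+2+2 = 14 ballots; Ember wins 14–1.
Each restaurant drops at least one matchup (Dumpling House loses to Juniper; Juniper loses to Ember; Ember loses to Dumpling House; Maru loses to Dumpling House); the cycle Dumpling House beats Ember beats Juniper beats Dumpling House rules out a Condorcet winner.

none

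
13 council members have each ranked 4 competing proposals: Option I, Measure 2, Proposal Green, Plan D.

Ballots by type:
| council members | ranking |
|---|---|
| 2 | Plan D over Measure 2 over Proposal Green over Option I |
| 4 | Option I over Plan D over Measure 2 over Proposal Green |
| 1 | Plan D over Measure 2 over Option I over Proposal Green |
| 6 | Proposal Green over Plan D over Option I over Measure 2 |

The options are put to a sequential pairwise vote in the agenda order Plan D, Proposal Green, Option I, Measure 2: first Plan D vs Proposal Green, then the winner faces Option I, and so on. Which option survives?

Plan D

Round 1: Plan D vs Proposal Green — 7–6, Plan D advances.
Round 2: Plan D vs Option I — 9–4, Plan D advances.
Round 3: Plan D vs Measure 2 — 13–0, Plan D advances.
The agenda winner is Plan D.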